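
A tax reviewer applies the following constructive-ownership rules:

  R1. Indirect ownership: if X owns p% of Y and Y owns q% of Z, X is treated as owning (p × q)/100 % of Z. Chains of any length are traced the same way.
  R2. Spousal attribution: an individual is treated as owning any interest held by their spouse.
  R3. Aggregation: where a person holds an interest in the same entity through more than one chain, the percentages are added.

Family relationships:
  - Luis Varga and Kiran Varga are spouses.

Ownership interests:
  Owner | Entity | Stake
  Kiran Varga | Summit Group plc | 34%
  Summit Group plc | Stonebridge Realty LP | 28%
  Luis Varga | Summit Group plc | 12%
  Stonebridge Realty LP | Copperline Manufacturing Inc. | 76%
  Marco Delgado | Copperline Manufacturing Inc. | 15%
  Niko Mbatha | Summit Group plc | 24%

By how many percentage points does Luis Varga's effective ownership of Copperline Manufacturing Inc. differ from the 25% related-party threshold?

15.2112

By spousal attribution (R2), Luis Varga is treated as also owning Kiran Varga's interest in Summit Group plc, giving 12% + 34% = 46%.
Chain via Summit Group plc → Stonebridge Realty LP (R1): 46% × 28% × 76% = 9.7888% of Copperline Manufacturing Inc.
9.7888% falls short of the 25% threshold by 15.2112 percentage points.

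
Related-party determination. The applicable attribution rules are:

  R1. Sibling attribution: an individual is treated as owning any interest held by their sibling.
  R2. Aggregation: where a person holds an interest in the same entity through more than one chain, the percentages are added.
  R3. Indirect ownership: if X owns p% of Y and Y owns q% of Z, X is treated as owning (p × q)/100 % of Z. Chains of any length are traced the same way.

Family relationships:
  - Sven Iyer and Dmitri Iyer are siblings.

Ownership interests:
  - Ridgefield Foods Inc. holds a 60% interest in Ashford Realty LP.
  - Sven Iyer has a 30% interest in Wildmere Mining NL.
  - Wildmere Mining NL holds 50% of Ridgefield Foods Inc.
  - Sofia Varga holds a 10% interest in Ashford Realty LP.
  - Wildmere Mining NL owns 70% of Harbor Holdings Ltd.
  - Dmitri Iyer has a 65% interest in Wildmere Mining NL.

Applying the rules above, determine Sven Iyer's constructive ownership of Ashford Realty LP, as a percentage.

28.5%

By sibling attribution (R1), Sven Iyer is treated as also owning Dmitri Iyer's interest in Wildmere Mining NL, giving 30% + 65% = 95%.
Chain via Wildmere Mining NL → Ridgefield Foods Inc. (R3): 95% × 50% × 60% = 28.5% of Ashford Realty LP.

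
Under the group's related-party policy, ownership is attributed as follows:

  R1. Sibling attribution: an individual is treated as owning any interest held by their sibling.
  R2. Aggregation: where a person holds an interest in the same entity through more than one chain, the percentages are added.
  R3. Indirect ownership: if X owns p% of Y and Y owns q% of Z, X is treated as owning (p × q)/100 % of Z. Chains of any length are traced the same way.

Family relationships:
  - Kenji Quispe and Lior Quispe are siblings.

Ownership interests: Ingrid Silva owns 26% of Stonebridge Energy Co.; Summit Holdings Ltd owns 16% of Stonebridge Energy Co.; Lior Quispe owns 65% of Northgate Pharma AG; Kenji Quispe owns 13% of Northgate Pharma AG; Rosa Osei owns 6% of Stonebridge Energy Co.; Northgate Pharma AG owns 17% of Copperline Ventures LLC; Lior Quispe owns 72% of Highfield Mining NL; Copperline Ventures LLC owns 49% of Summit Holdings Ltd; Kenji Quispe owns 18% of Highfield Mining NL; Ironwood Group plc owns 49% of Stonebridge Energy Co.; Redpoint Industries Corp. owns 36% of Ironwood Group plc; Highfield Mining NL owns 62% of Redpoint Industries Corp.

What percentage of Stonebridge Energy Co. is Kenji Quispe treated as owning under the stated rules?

10.882704%

By sibling attribution (R1), Kenji Quispe is treated as also owning Lior Quispe's interest in Highfield Mining NL, giving 18% + 72% = 90%.
By sibling attribution (R1), Kenji Quispe is treated as also owning Lior Quispe's interest in Northgate Pharma AG, giving 13% + 65% = 78%.
Chain via Highfield Mining NL → Redpoint Industries Corp. → Ironwood Group plc (R3): 90% × 62% × 36% × 49% = 9.84312% of Stonebridge Energy Co.
Chain via Northgate Pharma AG → Copperline Ventures LLC → Summit Holdings Ltd (R3): 78% × 17% × 49% × 16% = 1.039584% of Stonebridge Energy Co.
Aggregating (R2): 9.84312% + 1.039584% = 10.882704%.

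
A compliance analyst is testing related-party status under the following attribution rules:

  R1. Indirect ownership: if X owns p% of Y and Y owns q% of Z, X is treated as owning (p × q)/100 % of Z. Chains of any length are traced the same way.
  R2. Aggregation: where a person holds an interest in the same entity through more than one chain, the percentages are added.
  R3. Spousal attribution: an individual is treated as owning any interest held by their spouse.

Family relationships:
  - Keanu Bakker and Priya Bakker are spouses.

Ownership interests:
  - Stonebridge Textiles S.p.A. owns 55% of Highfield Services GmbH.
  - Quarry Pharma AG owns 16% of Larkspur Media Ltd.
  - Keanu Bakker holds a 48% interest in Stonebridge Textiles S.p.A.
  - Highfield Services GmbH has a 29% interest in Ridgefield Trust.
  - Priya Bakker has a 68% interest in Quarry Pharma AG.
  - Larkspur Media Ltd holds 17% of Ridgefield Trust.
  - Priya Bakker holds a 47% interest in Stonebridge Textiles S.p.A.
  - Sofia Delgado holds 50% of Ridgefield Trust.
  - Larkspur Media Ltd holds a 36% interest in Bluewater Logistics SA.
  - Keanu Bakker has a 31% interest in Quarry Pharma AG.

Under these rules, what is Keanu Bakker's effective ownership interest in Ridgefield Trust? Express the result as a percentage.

17.8453%

By spousal attribution (R3), Keanu Bakker is treated as also owning Priya Bakker's interest in Stonebridge Textiles S.p.A, giving 48% + 47% = 95%.
By spousal attribution (R3), Keanu Bakker is treated as also owning Priya Bakker's interest in Quarry Pharma AG, giving 31% + 68% = 99%.
Chain via Stonebridge Textiles S.p.A. → Highfield Services GmbH (R1): 95% × 55% × 29% = 15.1525% of Ridgefield Trust.
Chain via Quarry Pharma AG → Larkspur Media Ltd (R1): 99% × 16% × 17% = 2.6928% of Ridgefield Trust.
Aggregating (R2): 15.1525% + 2.6928% = 17.8453%.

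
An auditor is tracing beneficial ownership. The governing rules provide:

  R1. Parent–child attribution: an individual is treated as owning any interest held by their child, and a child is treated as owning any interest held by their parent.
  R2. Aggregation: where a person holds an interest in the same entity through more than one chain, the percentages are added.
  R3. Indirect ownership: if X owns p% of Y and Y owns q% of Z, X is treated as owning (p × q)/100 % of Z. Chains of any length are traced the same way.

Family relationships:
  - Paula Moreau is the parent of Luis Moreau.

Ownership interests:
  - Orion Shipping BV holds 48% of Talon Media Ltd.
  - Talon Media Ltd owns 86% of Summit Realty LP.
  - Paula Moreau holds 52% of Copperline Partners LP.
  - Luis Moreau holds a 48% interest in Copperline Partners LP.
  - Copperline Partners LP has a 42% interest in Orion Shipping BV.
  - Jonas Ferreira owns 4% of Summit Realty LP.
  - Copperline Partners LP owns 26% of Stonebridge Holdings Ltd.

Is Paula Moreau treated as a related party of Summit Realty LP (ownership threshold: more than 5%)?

By parent–child attribution (R1), Paula Moreau is treated as also owning Luis Moreau's interest in Copperline Partners LP, giving 52% + 48% = 100%.
Chain via Copperline Partners LP → Orion Shipping BV → Talon Media Ltd (R3): 100% × 42% × 48% × 86% = 17.3376% of Summit Realty LP.
17.3376% exceeds the 5% threshold, so Paula is a related party to Summit Realty LP.

Yes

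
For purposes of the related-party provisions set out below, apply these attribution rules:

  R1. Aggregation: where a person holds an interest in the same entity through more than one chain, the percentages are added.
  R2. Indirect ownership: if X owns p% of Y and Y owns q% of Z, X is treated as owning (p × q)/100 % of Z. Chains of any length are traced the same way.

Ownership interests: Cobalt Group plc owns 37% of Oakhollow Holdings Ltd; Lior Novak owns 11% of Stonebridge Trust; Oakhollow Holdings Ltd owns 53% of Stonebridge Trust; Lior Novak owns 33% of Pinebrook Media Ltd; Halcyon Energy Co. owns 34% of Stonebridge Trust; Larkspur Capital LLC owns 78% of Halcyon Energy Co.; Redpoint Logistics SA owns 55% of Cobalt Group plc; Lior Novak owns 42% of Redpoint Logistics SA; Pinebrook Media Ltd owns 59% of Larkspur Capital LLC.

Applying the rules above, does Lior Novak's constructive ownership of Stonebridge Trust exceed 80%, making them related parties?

No

Chain via Redpoint Logistics SA → Cobalt Group plc → Oakhollow Holdings Ltd (R2): 42% × 55% × 37% × 53% = 4.52991% of Stonebridge Trust.
Chain via Pinebrook Media Ltd → Larkspur Capital LLC → Halcyon Energy Co. (R2): 33% × 59% × 78% × 34% = 5.163444% of Stonebridge Trust.
Direct interest in Stonebridge Trust: 11%.
Aggregating (R1): 4.52991% + 5.163444% + 11% = 20.693354%.
20.693354% does not exceed the 80% threshold, so Lior is not a related party to Stonebridge Trust.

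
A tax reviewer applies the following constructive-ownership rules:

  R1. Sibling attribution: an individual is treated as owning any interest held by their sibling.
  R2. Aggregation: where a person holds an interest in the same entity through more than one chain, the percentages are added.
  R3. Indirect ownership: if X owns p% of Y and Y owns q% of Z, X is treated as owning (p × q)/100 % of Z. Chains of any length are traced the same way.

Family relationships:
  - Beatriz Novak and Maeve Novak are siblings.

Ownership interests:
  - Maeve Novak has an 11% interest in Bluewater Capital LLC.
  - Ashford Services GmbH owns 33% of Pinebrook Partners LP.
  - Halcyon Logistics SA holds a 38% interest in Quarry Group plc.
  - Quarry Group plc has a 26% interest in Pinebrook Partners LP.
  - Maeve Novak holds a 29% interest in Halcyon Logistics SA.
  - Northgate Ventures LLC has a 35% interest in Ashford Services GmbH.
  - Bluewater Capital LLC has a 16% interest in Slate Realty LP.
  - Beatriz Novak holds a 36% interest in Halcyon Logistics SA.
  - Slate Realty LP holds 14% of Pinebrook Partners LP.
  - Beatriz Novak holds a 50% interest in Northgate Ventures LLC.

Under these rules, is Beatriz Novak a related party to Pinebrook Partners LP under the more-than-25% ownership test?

No

By sibling attribution (R1), Beatriz Novak is treated as also owning Maeve Novak's interest in Halcyon Logistics SA, giving 36% + 29% = 65%.
By sibling attribution (R1), Beatriz Novak is treated as owning Maeve Novak's 11% interest in Bluewater Capital LLC.
Chain via Northgate Ventures LLC → Ashford Services GmbH (R3): 50% × 35% × 33% = 5.775% of Pinebrook Partners LP.
Chain via Halcyon Logistics SA → Quarry Group plc (R3): 65% × 38% × 26% = 6.422% of Pinebrook Partners LP.
Chain via Bluewater Capital LLC → Slate Realty LP (R3): 11% × 16% × 14% = 0.2464% of Pinebrook Partners LP.
Aggregating (R2): 5.775% + 6.422% + 0.2464% = 12.4434%.
12.4434% does not exceed the 25% threshold, so Beatriz is not a related party to Pinebrook Partners LP.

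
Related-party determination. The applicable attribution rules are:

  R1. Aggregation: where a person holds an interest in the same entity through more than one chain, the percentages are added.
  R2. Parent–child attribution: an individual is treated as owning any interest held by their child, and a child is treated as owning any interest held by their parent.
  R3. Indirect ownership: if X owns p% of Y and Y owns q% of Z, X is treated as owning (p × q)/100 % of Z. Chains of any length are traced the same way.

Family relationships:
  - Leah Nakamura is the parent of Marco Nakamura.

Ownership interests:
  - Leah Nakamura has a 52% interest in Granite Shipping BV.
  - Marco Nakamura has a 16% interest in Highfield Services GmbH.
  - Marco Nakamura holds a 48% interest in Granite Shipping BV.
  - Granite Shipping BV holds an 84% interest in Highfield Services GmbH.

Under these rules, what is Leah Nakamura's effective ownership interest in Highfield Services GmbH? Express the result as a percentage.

By parent–child attribution (R2), Leah Nakamura is treated as also owning Marco Nakamura's interest in Granite Shipping BV, giving 52% + 48% = 100%.
By parent–child attribution (R2), Leah Nakamura is treated as owning Marco Nakamura's 16% interest in Highfield Services GmbH.
Chain via Granite Shipping BV (R3): 100% × 84% = 84% of Highfield Services GmbH.
Direct interest in Highfield Services GmbH: 16%.
Aggregating (R1): 84% + 16% = 100%.

100%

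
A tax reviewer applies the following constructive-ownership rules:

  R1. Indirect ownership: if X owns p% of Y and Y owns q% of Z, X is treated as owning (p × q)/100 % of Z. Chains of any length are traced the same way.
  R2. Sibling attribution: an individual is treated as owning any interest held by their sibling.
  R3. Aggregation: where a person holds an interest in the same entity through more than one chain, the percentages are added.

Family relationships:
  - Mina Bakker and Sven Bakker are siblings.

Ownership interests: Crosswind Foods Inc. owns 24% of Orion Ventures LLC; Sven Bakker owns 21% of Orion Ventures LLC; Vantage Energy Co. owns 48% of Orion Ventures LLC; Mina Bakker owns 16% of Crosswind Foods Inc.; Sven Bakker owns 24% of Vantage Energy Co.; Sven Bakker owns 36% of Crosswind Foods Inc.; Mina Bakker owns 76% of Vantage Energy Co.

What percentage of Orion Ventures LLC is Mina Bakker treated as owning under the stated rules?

81.48%

By sibling attribution (R2), Mina Bakker is treated as also owning Sven Bakker's interest in Vantage Energy Co, giving 76% + 24% = 100%.
By sibling attribution (R2), Mina Bakker is treated as also owning Sven Bakker's interest in Crosswind Foods Inc, giving 16% + 36% = 52%.
By sibling attribution (R2), Mina Bakker is treated as owning Sven Bakker's 21% interest in Orion Ventures LLC.
Chain via Vantage Energy Co. (R1): 100% × 48% = 48% of Orion Ventures LLC.
Chain via Crosswind Foods Inc. (R1): 52% × 24% = 12.48% of Orion Ventures LLC.
Direct interest in Orion Ventures LLC: 21%.
Aggregating (R3): 48% + 12.48% + 21% = 81.48%.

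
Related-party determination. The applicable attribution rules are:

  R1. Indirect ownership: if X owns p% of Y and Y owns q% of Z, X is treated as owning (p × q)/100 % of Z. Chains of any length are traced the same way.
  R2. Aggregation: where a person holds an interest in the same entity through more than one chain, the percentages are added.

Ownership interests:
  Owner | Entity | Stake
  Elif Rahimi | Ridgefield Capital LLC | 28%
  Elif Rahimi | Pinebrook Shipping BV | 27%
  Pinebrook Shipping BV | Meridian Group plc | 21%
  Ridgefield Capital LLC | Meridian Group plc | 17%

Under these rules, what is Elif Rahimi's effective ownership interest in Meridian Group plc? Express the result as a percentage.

10.43%

Chain via Pinebrook Shipping BV (R1): 27% × 21% = 5.67% of Meridian Group plc.
Chain via Ridgefield Capital LLC (R1): 28% × 17% = 4.76% of Meridian Group plc.
Aggregating (R2): 5.67% + 4.76% = 10.43%.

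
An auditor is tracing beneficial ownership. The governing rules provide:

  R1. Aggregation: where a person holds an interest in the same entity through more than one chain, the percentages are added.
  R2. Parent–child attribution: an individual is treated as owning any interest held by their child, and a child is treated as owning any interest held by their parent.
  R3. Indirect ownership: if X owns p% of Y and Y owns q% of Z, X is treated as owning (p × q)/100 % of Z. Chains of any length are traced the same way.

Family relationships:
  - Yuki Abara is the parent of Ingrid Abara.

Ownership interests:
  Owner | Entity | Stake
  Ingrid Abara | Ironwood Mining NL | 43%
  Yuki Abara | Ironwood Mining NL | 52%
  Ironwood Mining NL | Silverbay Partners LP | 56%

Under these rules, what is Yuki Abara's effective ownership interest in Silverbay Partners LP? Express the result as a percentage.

By parent–child attribution (R2), Yuki Abara is treated as also owning Ingrid Abara's interest in Ironwood Mining NL, giving 52% + 43% = 95%.
Chain via Ironwood Mining NL (R3): 95% × 56% = 53.2% of Silverbay Partners LP.

53.2%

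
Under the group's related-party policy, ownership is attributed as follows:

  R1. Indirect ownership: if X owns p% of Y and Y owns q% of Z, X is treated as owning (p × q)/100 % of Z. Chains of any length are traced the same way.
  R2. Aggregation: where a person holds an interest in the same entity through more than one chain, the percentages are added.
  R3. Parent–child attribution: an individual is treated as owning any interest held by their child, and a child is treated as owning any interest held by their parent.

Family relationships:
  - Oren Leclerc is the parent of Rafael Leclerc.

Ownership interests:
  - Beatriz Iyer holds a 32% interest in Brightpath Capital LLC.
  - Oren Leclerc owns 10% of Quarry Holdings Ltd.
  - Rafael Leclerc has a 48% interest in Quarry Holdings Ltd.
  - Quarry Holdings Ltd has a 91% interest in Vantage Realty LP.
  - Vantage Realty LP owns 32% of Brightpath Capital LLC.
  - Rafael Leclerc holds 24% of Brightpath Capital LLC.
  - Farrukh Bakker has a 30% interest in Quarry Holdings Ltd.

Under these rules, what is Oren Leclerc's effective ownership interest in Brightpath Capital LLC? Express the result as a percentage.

40.8896%

By parent–child attribution (R3), Oren Leclerc is treated as also owning Rafael Leclerc's interest in Quarry Holdings Ltd, giving 10% + 48% = 58%.
By parent–child attribution (R3), Oren Leclerc is treated as owning Rafael Leclerc's 24% interest in Brightpath Capital LLC.
Chain via Quarry Holdings Ltd → Vantage Realty LP (R1): 58% × 91% × 32% = 16.8896% of Brightpath Capital LLC.
Direct interest in Brightpath Capital LLC: 24%.
Aggregating (R2): 16.8896% + 24% = 40.8896%.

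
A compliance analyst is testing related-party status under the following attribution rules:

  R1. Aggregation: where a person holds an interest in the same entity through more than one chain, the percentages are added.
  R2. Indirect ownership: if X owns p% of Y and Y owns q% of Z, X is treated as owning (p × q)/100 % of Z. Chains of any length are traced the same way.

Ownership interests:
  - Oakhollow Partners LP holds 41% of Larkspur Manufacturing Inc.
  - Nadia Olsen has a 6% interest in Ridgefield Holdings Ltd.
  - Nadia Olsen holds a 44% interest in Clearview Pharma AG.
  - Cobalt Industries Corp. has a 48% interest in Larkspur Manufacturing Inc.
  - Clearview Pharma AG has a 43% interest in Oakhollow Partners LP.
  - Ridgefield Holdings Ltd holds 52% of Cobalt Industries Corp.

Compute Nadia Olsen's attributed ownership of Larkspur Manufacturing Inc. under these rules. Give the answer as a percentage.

9.2548%

Chain via Clearview Pharma AG → Oakhollow Partners LP (R2): 44% × 43% × 41% = 7.7572% of Larkspur Manufacturing Inc.
Chain via Ridgefield Holdings Ltd → Cobalt Industries Corp. (R2): 6% × 52% × 48% = 1.4976% of Larkspur Manufacturing Inc.
Aggregating (R1): 7.7572% + 1.4976% = 9.2548%.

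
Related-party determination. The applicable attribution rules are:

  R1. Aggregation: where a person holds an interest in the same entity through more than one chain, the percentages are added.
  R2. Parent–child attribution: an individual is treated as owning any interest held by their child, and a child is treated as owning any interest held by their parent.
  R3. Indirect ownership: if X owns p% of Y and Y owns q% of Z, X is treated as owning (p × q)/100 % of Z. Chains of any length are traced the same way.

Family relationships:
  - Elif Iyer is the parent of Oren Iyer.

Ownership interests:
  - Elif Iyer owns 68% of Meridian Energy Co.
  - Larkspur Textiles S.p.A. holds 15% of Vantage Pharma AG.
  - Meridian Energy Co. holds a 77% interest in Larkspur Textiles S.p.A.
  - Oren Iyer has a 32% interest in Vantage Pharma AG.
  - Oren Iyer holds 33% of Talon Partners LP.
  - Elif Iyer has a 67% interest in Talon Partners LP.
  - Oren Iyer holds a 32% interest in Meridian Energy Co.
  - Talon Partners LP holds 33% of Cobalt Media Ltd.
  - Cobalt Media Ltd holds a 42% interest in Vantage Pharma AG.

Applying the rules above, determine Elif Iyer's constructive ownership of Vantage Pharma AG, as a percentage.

57.41%

By parent–child attribution (R2), Elif Iyer is treated as also owning Oren Iyer's interest in Meridian Energy Co, giving 68% + 32% = 100%.
By parent–child attribution (R2), Elif Iyer is treated as also owning Oren Iyer's interest in Talon Partners LP, giving 67% + 33% = 100%.
By parent–child attribution (R2), Elif Iyer is treated as owning Oren Iyer's 32% interest in Vantage Pharma AG.
Chain via Meridian Energy Co. → Larkspur Textiles S.p.A. (R3): 100% × 77% × 15% = 11.55% of Vantage Pharma AG.
Chain via Talon Partners LP → Cobalt Media Ltd (R3): 100% × 33% × 42% = 13.86% of Vantage Pharma AG.
Direct interest in Vantage Pharma AG: 32%.
Aggregating (R1): 11.55% + 13.86% + 32% = 57.41%.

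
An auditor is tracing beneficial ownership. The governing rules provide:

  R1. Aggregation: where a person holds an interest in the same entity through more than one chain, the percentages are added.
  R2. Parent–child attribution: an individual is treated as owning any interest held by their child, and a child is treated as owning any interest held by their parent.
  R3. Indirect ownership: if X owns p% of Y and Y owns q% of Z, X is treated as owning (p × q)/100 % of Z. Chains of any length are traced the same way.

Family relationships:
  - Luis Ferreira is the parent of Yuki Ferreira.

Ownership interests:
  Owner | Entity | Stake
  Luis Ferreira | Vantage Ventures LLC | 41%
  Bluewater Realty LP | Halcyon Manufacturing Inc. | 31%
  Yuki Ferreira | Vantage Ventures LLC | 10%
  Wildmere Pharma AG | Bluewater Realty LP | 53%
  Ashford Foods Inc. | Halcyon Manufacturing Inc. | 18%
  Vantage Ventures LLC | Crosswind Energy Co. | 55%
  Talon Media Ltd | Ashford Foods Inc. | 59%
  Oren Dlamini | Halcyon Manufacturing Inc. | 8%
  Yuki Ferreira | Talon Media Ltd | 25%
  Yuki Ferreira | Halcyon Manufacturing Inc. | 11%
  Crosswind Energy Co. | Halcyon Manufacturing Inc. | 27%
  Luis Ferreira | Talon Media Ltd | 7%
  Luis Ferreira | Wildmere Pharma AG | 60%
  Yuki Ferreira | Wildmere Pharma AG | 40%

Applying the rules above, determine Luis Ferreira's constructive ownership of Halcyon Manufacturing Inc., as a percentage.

By parent–child attribution (R2), Luis Ferreira is treated as also owning Yuki Ferreira's interest in Vantage Ventures LLC, giving 41% + 10% = 51%.
By parent–child attribution (R2), Luis Ferreira is treated as also owning Yuki Ferreira's interest in Talon Media Ltd, giving 7% + 25% = 32%.
By parent–child attribution (R2), Luis Ferreira is treated as also owning Yuki Ferreira's interest in Wildmere Pharma AG, giving 60% + 40% = 100%.
By parent–child attribution (R2), Luis Ferreira is treated as owning Yuki Ferreira's 11% interest in Halcyon Manufacturing Inc.
Chain via Vantage Ventures LLC → Crosswind Energy Co. (R3): 51% × 55% × 27% = 7.5735% of Halcyon Manufacturing Inc.
Chain via Talon Media Ltd → Ashford Foods Inc. (R3): 32% × 59% × 18% = 3.3984% of Halcyon Manufacturing Inc.
Chain via Wildmere Pharma AG → Bluewater Realty LP (R3): 100% × 53% × 31% = 16.43% of Halcyon Manufacturing Inc.
Direct interest in Halcyon Manufacturing Inc: 11%.
Aggregating (R1): 7.5735% + 3.3984% + 16.43% + 11% = 38.4019%.

38.4019%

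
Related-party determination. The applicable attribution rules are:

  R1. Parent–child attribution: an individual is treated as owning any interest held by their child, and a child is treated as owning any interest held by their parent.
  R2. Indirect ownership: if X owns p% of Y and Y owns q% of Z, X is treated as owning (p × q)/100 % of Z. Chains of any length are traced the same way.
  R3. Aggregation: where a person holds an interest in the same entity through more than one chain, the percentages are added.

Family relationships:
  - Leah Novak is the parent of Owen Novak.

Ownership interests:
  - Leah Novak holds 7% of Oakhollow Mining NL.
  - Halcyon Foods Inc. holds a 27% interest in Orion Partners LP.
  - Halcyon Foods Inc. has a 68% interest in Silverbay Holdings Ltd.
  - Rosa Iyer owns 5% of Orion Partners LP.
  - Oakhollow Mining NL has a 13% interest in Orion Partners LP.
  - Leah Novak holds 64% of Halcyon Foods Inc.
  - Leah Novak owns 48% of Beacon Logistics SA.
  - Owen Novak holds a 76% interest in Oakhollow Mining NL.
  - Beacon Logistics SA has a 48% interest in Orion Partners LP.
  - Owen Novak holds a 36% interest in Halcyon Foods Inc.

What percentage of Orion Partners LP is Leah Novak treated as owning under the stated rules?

60.83%

By parent–child attribution (R1), Leah Novak is treated as also owning Owen Novak's interest in Oakhollow Mining NL, giving 7% + 76% = 83%.
By parent–child attribution (R1), Leah Novak is treated as also owning Owen Novak's interest in Halcyon Foods Inc, giving 64% + 36% = 100%.
Chain via Beacon Logistics SA (R2): 48% × 48% = 23.04% of Orion Partners LP.
Chain via Oakhollow Mining NL (R2): 83% × 13% = 10.79% of Orion Partners LP.
Chain via Halcyon Foods Inc. (R2): 100% × 27% = 27% of Orion Partners LP.
Aggregating (R3): 23.04% + 10.79% + 27% = 60.83%.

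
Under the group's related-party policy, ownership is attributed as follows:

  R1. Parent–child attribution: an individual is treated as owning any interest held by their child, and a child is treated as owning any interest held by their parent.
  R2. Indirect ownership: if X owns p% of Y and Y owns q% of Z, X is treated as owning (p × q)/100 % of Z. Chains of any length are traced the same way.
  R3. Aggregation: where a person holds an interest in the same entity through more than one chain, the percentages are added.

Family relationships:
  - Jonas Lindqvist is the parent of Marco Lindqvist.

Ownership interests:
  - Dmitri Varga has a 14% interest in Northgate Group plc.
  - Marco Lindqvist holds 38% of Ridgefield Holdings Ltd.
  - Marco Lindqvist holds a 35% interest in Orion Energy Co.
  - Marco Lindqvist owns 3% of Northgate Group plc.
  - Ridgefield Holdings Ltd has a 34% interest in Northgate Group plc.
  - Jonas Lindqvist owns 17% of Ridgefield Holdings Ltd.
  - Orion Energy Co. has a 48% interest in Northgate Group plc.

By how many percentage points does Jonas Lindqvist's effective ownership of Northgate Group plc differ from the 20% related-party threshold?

18.5

By parent–child attribution (R1), Jonas Lindqvist is treated as also owning Marco Lindqvist's interest in Ridgefield Holdings Ltd, giving 17% + 38% = 55%.
By parent–child attribution (R1), Jonas Lindqvist is treated as owning Marco Lindqvist's 35% interest in Orion Energy Co.
By parent–child attribution (R1), Jonas Lindqvist is treated as owning Marco Lindqvist's 3% interest in Northgate Group plc.
Chain via Ridgefield Holdings Ltd (R2): 55% × 34% = 18.7% of Northgate Group plc.
Chain via Orion Energy Co. (R2): 35% × 48% = 16.8% of Northgate Group plc.
Direct interest in Northgate Group plc: 3%.
Aggregating (R3): 18.7% + 16.8% + 3% = 38.5%.
38.5% exceeds the 20% threshold by 18.5 percentage points.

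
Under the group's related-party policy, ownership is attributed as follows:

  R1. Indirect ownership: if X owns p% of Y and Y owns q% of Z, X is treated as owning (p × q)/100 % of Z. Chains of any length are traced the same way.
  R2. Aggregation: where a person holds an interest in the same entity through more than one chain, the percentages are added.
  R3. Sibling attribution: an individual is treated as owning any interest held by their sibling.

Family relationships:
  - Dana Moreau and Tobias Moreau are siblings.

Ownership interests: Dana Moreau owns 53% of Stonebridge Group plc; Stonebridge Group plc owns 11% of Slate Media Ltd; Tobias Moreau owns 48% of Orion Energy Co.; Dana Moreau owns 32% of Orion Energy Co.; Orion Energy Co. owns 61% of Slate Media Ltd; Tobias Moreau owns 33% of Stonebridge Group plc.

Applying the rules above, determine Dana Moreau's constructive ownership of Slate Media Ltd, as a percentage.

58.26%

By sibling attribution (R3), Dana Moreau is treated as also owning Tobias Moreau's interest in Stonebridge Group plc, giving 53% + 33% = 86%.
By sibling attribution (R3), Dana Moreau is treated as also owning Tobias Moreau's interest in Orion Energy Co, giving 32% + 48% = 80%.
Chain via Stonebridge Group plc (R1): 86% × 11% = 9.46% of Slate Media Ltd.
Chain via Orion Energy Co. (R1): 80% × 61% = 48.8% of Slate Media Ltd.
Aggregating (R2): 9.46% + 48.8% = 58.26%.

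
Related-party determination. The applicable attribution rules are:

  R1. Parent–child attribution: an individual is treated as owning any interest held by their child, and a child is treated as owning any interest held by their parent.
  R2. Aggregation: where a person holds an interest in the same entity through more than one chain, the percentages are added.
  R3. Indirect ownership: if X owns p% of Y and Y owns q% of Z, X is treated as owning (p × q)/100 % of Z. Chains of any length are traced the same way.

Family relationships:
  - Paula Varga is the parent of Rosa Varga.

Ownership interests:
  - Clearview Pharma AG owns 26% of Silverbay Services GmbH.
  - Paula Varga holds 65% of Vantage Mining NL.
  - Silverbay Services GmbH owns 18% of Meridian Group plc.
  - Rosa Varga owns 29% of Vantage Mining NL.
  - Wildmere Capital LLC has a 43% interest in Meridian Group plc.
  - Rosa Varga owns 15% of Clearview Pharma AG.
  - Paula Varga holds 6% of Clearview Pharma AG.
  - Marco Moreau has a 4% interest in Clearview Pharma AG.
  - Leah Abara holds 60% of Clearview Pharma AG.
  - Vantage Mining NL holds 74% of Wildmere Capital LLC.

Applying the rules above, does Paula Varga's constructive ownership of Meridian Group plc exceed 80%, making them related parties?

By parent–child attribution (R1), Paula Varga is treated as also owning Rosa Varga's interest in Clearview Pharma AG, giving 6% + 15% = 21%.
By parent–child attribution (R1), Paula Varga is treated as also owning Rosa Varga's interest in Vantage Mining NL, giving 65% + 29% = 94%.
Chain via Clearview Pharma AG → Silverbay Services GmbH (R3): 21% × 26% × 18% = 0.9828% of Meridian Group plc.
Chain via Vantage Mining NL → Wildmere Capital LLC (R3): 94% × 74% × 43% = 29.9108% of Meridian Group plc.
Aggregating (R2): 0.9828% + 29.9108% = 30.8936%.
30.8936% does not exceed the 80% threshold, so Paula is not a related party to Meridian Group plc.

No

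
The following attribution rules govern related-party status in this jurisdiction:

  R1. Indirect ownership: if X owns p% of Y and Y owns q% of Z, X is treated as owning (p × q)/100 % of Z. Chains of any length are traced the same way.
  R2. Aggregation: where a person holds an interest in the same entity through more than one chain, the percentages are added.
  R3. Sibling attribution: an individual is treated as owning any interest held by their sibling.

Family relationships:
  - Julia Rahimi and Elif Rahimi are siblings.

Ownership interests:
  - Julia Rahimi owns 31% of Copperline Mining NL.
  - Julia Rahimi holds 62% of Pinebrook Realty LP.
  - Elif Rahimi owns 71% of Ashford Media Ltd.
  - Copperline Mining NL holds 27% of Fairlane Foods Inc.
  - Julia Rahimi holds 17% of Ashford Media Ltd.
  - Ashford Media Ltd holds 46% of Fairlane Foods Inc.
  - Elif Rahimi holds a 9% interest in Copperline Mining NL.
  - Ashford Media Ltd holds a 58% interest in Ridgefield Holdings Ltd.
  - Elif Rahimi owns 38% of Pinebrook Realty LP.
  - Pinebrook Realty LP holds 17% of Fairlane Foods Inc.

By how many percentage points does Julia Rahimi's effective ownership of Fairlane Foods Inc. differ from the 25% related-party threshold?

By sibling attribution (R3), Julia Rahimi is treated as also owning Elif Rahimi's interest in Ashford Media Ltd, giving 17% + 71% = 88%.
By sibling attribution (R3), Julia Rahimi is treated as also owning Elif Rahimi's interest in Copperline Mining NL, giving 31% + 9% = 40%.
By sibling attribution (R3), Julia Rahimi is treated as also owning Elif Rahimi's interest in Pinebrook Realty LP, giving 62% + 38% = 100%.
Chain via Ashford Media Ltd (R1): 88% × 46% = 40.48% of Fairlane Foods Inc.
Chain via Copperline Mining NL (R1): 40% × 27% = 10.8% of Fairlane Foods Inc.
Chain via Pinebrook Realty LP (R1): 100% × 17% = 17% of Fairlane Foods Inc.
Aggregating (R2): 40.48% + 10.8% + 17% = 68.28%.
68.28% exceeds the 25% threshold by 43.28 percentage points.

43.28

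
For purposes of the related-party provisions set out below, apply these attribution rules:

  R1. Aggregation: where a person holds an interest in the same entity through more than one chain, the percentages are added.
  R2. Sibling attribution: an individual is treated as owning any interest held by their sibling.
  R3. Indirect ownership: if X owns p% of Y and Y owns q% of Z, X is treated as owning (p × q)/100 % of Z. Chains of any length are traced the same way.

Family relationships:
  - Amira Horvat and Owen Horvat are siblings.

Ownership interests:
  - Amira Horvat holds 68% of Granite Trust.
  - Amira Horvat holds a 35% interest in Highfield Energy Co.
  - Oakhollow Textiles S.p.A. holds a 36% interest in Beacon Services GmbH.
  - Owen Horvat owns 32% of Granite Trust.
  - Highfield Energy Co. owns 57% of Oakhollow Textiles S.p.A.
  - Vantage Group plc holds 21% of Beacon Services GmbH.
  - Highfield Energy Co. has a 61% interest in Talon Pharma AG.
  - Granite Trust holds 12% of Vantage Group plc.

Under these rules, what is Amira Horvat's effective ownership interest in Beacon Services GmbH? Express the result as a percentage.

By sibling attribution (R2), Amira Horvat is treated as also owning Owen Horvat's interest in Granite Trust, giving 68% + 32% = 100%.
Chain via Highfield Energy Co. → Oakhollow Textiles S.p.A. (R3): 35% × 57% × 36% = 7.182% of Beacon Services GmbH.
Chain via Granite Trust → Vantage Group plc (R3): 100% × 12% × 21% = 2.52% of Beacon Services GmbH.
Aggregating (R1): 7.182% + 2.52% = 9.702%.

9.702%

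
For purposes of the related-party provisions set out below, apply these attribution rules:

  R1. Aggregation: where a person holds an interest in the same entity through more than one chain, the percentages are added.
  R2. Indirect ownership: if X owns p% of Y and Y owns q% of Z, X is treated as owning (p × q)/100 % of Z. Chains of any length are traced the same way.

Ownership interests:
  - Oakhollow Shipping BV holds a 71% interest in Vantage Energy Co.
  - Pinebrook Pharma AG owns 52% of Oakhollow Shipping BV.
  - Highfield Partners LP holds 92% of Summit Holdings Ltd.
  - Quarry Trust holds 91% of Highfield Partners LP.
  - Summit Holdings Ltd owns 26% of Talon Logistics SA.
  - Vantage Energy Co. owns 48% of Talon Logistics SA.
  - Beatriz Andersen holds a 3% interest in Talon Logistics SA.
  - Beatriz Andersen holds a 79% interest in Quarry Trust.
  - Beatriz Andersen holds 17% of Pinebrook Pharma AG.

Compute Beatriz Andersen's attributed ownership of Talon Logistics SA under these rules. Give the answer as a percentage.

23.20876%

Chain via Pinebrook Pharma AG → Oakhollow Shipping BV → Vantage Energy Co. (R2): 17% × 52% × 71% × 48% = 3.012672% of Talon Logistics SA.
Chain via Quarry Trust → Highfield Partners LP → Summit Holdings Ltd (R2): 79% × 91% × 92% × 26% = 17.196088% of Talon Logistics SA.
Direct interest in Talon Logistics SA: 3%.
Aggregating (R1): 3.012672% + 17.196088% + 3% = 23.20876%.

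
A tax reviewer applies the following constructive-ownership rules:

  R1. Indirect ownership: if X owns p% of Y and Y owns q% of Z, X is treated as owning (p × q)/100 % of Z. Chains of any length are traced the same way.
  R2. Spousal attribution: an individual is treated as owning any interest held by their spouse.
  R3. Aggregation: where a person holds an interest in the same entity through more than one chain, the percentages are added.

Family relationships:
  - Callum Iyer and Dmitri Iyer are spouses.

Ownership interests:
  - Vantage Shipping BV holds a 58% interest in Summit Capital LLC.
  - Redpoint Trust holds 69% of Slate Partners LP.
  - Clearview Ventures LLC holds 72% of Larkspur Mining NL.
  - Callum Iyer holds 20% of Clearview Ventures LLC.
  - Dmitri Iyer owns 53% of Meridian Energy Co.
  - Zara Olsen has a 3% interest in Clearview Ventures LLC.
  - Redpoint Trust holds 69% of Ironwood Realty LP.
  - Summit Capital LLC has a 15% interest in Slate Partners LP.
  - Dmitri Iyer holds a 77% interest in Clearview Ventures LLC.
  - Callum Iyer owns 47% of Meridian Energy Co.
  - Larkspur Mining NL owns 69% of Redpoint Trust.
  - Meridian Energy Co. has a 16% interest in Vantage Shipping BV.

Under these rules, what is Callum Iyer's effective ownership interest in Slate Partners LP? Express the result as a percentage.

By spousal attribution (R2), Callum Iyer is treated as also owning Dmitri Iyer's interest in Meridian Energy Co, giving 47% + 53% = 100%.
By spousal attribution (R2), Callum Iyer is treated as also owning Dmitri Iyer's interest in Clearview Ventures LLC, giving 20% + 77% = 97%.
Chain via Meridian Energy Co. → Vantage Shipping BV → Summit Capital LLC (R1): 100% × 16% × 58% × 15% = 1.392% of Slate Partners LP.
Chain via Clearview Ventures LLC → Larkspur Mining NL → Redpoint Trust (R1): 97% × 72% × 69% × 69% = 33.250824% of Slate Partners LP.
Aggregating (R3): 1.392% + 33.250824% = 34.642824%.

34.642824%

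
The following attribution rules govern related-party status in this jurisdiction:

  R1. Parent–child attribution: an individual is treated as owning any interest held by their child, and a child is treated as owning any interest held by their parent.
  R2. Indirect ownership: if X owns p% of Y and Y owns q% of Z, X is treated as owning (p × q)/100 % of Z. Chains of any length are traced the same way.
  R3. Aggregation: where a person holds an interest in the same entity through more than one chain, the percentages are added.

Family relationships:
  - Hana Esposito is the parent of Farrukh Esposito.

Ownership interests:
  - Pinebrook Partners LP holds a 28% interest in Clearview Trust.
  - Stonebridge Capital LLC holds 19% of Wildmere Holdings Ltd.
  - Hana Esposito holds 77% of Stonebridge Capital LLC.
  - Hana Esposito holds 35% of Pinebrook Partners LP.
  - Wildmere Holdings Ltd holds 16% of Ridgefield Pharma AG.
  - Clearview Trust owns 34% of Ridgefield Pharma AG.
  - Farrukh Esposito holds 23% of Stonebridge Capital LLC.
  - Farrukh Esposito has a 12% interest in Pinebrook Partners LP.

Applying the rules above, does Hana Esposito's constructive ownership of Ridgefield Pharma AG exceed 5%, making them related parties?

By parent–child attribution (R1), Hana Esposito is treated as also owning Farrukh Esposito's interest in Pinebrook Partners LP, giving 35% + 12% = 47%.
By parent–child attribution (R1), Hana Esposito is treated as also owning Farrukh Esposito's interest in Stonebridge Capital LLC, giving 77% + 23% = 100%.
Chain via Pinebrook Partners LP → Clearview Trust (R2): 47% × 28% × 34% = 4.4744% of Ridgefield Pharma AG.
Chain via Stonebridge Capital LLC → Wildmere Holdings Ltd (R2): 100% × 19% × 16% = 3.04% of Ridgefield Pharma AG.
Aggregating (R3): 4.4744% + 3.04% = 7.5144%.
7.5144% exceeds the 5% threshold, so Hana is a related party to Ridgefield Pharma AG.

Yes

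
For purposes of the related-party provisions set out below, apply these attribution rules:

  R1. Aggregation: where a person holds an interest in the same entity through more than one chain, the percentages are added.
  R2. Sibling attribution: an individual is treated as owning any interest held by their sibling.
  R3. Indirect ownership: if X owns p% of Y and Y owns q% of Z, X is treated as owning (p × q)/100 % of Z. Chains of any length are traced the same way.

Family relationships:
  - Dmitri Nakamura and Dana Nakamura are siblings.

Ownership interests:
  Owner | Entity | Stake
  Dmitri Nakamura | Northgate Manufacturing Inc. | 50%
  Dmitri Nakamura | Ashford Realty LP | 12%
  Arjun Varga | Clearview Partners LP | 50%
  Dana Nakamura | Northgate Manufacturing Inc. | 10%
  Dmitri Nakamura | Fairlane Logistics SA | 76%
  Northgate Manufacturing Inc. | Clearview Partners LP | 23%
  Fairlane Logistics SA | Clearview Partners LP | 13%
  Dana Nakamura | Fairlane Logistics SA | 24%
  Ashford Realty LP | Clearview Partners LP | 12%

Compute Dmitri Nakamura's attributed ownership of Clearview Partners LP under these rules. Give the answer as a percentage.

By sibling attribution (R2), Dmitri Nakamura is treated as also owning Dana Nakamura's interest in Northgate Manufacturing Inc, giving 50% + 10% = 60%.
By sibling attribution (R2), Dmitri Nakamura is treated as also owning Dana Nakamura's interest in Fairlane Logistics SA, giving 76% + 24% = 100%.
Chain via Northgate Manufacturing Inc. (R3): 60% × 23% = 13.8% of Clearview Partners LP.
Chain via Ashford Realty LP (R3): 12% × 12% = 1.44% of Clearview Partners LP.
Chain via Fairlane Logistics SA (R3): 100% × 13% = 13% of Clearview Partners LP.
Aggregating (R1): 13.8% + 1.44% + 13% = 28.24%.

28.24%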